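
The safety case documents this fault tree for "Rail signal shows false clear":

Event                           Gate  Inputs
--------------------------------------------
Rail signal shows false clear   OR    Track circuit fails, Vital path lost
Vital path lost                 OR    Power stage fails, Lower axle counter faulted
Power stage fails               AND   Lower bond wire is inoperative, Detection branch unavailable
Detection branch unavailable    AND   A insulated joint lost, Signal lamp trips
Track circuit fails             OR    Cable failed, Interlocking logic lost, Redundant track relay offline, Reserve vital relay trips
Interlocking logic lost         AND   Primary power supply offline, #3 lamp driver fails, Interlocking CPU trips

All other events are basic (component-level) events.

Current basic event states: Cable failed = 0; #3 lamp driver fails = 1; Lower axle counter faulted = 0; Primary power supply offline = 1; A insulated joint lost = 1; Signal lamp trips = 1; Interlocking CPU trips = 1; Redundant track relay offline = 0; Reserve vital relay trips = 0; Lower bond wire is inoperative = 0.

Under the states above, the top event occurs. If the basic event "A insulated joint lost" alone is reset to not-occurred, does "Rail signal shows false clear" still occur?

Counterfactual: set "A insulated joint lost" to not occurred.
Interlocking logic lost [AND]: Primary power supply offline=occurs, #3 lamp driver fails=occurs, Interlocking CPU trips=occurs → all inputs occur → occurs.
Track circuit fails [OR]: Cable failed=not, Interlocking logic lost=occurs, Redundant track relay offline=not, Reserve vital relay trips=not → at least one input occurs → occurs.
Detection branch unavailable [AND]: A insulated joint lost=not, Signal lamp trips=occurs → not all inputs occur → does not occur.
Power stage fails [AND]: Lower bond wire is inoperative=not, Detection branch unavailable=not → not all inputs occur → does not occur.
Vital path lost [OR]: Power stage fails=not, Lower axle counter faulted=not → no input occurs → does not occur.
Rail signal shows false clear [OR]: Track circuit fails=occurs, Vital path lost=not → at least one input occurs → occurs.

Yes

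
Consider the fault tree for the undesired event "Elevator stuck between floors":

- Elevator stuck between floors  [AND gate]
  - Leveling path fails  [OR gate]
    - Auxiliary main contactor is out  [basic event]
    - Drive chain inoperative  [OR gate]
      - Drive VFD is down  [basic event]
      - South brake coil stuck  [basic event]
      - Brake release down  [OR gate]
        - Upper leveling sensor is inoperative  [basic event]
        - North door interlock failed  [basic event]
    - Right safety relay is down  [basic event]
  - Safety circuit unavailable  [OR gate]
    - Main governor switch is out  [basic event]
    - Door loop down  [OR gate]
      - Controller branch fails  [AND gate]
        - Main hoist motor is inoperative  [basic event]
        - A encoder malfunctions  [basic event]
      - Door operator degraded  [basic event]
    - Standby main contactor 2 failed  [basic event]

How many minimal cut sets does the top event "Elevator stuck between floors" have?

24

Brake release down [OR]: union of children's cut sets → 2 cut set(s).
Drive chain inoperative [OR]: union of children's cut sets → 4 cut set(s).
Leveling path fails [OR]: union of children's cut sets → 6 cut set(s).
Controller branch fails [AND]: one cut set from each child combined → 1 × 1 = 1 cut set(s).
Door loop down [OR]: union of children's cut sets → 2 cut set(s).
Safety circuit unavailable [OR]: union of children's cut sets → 4 cut set(s).
Elevator stuck between floors [AND]: one cut set from each child combined → 6 × 4 = 24 cut set(s).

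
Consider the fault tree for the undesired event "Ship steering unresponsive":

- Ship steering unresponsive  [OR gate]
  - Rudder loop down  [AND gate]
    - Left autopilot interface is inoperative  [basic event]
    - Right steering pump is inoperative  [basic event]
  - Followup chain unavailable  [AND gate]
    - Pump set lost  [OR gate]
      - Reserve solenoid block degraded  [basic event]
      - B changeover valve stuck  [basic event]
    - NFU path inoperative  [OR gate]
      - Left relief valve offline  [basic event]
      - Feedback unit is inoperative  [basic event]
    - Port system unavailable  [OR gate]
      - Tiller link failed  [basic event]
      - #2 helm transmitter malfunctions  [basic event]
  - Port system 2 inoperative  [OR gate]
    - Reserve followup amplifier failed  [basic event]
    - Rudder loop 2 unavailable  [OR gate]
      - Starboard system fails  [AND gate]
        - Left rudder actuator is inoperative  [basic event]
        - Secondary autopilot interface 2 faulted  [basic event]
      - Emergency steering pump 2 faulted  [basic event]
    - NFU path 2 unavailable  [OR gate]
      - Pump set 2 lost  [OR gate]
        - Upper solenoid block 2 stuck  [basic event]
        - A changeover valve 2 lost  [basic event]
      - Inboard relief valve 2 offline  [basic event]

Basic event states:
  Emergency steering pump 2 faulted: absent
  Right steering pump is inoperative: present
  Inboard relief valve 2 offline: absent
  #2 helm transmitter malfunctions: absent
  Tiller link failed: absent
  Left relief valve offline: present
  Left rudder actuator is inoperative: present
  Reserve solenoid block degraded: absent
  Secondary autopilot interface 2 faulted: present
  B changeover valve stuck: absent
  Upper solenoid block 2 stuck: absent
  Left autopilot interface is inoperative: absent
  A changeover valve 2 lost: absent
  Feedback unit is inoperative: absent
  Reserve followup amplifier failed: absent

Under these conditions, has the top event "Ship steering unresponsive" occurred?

Yes

Rudder loop down [AND]: Left autopilot interface is inoperative=not, Right steering pump is inoperative=occurs → not all inputs occur → does not occur.
Pump set lost [OR]: Reserve solenoid block degraded=not, B changeover valve stuck=not → no input occurs → does not occur.
NFU path inoperative [OR]: Left relief valve offline=occurs, Feedback unit is inoperative=not → at least one input occurs → occurs.
Port system unavailable [OR]: Tiller link failed=not, #2 helm transmitter malfunctions=not → no input occurs → does not occur.
Followup chain unavailable [AND]: Pump set lost=not, NFU path inoperative=occurs, Port system unavailable=not → not all inputs occur → does not occur.
Starboard system fails [AND]: Left rudder actuator is inoperative=occurs, Secondary autopilot interface 2 faulted=occurs → all inputs occur → occurs.
Rudder loop 2 unavailable [OR]: Starboard system fails=occurs, Emergency steering pump 2 faulted=not → at least one input occurs → occurs.
Pump set 2 lost [OR]: Upper solenoid block 2 stuck=not, A changeover valve 2 lost=not → no input occurs → does not occur.
NFU path 2 unavailable [OR]: Pump set 2 lost=not, Inboard relief valve 2 offline=not → no input occurs → does not occur.
Port system 2 inoperative [OR]: Reserve followup amplifier failed=not, Rudder loop 2 unavailable=occurs, NFU path 2 unavailable=not → at least one input occurs → occurs.
Ship steering unresponsive [OR]: Rudder loop down=not, Followup chain unavailable=not, Port system 2 inoperative=occurs → at least one input occurs → occurs.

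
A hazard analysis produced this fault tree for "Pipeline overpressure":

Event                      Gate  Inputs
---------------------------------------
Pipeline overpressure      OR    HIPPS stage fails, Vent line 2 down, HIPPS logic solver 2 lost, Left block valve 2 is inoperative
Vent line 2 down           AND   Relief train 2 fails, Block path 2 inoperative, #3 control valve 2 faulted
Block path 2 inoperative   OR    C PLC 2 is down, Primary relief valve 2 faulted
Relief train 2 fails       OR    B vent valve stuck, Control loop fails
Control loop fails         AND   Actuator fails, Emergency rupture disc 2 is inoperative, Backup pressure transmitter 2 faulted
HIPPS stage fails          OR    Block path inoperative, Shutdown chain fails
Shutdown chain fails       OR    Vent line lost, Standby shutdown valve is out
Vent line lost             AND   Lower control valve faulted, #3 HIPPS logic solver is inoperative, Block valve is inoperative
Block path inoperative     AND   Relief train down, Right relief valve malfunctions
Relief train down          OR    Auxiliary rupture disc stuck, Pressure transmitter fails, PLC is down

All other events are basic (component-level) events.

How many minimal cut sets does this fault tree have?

11

Relief train down [OR]: union of children's cut sets → 3 cut set(s).
Block path inoperative [AND]: one cut set from each child combined → 3 × 1 = 3 cut set(s).
Vent line lost [AND]: one cut set from each child combined → 1 × 1 × 1 = 1 cut set(s).
Shutdown chain fails [OR]: union of children's cut sets → 2 cut set(s).
HIPPS stage fails [OR]: union of children's cut sets → 5 cut set(s).
Control loop fails [AND]: one cut set from each child combined → 1 × 1 × 1 = 1 cut set(s).
Relief train 2 fails [OR]: union of children's cut sets → 2 cut set(s).
Block path 2 inoperative [OR]: union of children's cut sets → 2 cut set(s).
Vent line 2 down [AND]: one cut set from each child combined → 2 × 2 × 1 = 4 cut set(s).
Pipeline overpressure [OR]: union of children's cut sets → 11 cut set(s).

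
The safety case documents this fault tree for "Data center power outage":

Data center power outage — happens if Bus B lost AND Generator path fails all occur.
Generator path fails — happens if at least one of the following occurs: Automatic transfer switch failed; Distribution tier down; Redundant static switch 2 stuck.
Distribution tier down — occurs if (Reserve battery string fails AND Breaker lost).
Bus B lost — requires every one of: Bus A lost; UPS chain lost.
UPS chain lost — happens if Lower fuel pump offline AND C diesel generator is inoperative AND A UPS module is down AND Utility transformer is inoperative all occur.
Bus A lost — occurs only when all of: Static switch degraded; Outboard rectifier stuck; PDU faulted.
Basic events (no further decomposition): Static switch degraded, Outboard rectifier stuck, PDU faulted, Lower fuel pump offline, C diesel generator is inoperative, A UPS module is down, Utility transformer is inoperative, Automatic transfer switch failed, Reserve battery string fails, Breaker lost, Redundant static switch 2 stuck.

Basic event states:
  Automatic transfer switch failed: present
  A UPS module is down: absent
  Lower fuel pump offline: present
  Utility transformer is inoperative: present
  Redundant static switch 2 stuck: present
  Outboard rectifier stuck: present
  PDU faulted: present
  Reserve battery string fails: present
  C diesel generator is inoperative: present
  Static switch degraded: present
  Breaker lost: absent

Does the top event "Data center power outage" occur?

Bus A lost [AND]: Static switch degraded=occurs, Outboard rectifier stuck=occurs, PDU faulted=occurs → all inputs occur → occurs.
UPS chain lost [AND]: Lower fuel pump offline=occurs, C diesel generator is inoperative=occurs, A UPS module is down=not, Utility transformer is inoperative=occurs → not all inputs occur → does not occur.
Bus B lost [AND]: Bus A lost=occurs, UPS chain lost=not → not all inputs occur → does not occur.
Distribution tier down [AND]: Reserve battery string fails=occurs, Breaker lost=not → not all inputs occur → does not occur.
Generator path fails [OR]: Automatic transfer switch failed=occurs, Distribution tier down=not, Redundant static switch 2 stuck=occurs → at least one input occurs → occurs.
Data center power outage [AND]: Bus B lost=not, Generator path fails=occurs → not all inputs occur → does not occur.

No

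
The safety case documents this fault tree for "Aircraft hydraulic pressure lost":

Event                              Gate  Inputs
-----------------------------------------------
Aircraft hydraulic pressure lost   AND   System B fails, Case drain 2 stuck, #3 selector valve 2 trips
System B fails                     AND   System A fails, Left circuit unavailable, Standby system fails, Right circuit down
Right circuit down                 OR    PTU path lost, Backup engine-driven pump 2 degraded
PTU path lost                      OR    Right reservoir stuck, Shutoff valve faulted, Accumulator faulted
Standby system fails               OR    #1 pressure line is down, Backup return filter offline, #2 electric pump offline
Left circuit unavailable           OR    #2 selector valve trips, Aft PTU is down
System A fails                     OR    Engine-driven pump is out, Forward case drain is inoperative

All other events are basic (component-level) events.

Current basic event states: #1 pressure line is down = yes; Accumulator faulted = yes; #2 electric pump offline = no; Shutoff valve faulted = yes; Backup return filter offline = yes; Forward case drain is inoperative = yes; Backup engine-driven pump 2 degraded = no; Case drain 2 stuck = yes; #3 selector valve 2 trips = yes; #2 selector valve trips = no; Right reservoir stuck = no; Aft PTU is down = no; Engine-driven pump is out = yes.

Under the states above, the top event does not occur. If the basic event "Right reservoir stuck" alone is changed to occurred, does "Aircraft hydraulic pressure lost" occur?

Counterfactual: set "Right reservoir stuck" to occurred.
System A fails [OR]: Engine-driven pump is out=occurs, Forward case drain is inoperative=occurs → at least one input occurs → occurs.
Left circuit unavailable [OR]: #2 selector valve trips=not, Aft PTU is down=not → no input occurs → does not occur.
Standby system fails [OR]: #1 pressure line is down=occurs, Backup return filter offline=occurs, #2 electric pump offline=not → at least one input occurs → occurs.
PTU path lost [OR]: Right reservoir stuck=occurs, Shutoff valve faulted=occurs, Accumulator faulted=occurs → at least one input occurs → occurs.
Right circuit down [OR]: PTU path lost=occurs, Backup engine-driven pump 2 degraded=not → at least one input occurs → occurs.
System B fails [AND]: System A fails=occurs, Left circuit unavailable=not, Standby system fails=occurs, Right circuit down=occurs → not all inputs occur → does not occur.
Aircraft hydraulic pressure lost [AND]: System B fails=not, Case drain 2 stuck=occurs, #3 selector valve 2 trips=occurs → not all inputs occur → does not occur.

No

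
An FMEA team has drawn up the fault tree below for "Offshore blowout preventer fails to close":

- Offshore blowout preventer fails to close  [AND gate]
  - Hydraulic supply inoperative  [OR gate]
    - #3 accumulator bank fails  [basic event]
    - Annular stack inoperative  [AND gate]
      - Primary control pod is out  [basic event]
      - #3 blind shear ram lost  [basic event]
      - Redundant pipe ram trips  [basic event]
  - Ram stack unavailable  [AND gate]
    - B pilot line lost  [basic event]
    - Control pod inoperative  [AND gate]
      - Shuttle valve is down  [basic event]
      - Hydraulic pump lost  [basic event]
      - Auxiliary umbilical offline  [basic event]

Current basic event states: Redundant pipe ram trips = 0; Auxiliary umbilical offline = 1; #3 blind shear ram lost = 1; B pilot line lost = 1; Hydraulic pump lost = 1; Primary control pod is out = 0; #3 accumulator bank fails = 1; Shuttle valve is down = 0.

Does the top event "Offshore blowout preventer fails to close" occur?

No

Annular stack inoperative [AND]: Primary control pod is out=not, #3 blind shear ram lost=occurs, Redundant pipe ram trips=not → not all inputs occur → does not occur.
Hydraulic supply inoperative [OR]: #3 accumulator bank fails=occurs, Annular stack inoperative=not → at least one input occurs → occurs.
Control pod inoperative [AND]: Shuttle valve is down=not, Hydraulic pump lost=occurs, Auxiliary umbilical offline=occurs → not all inputs occur → does not occur.
Ram stack unavailable [AND]: B pilot line lost=occurs, Control pod inoperative=not → not all inputs occur → does not occur.
Offshore blowout preventer fails to close [AND]: Hydraulic supply inoperative=occurs, Ram stack unavailable=not → not all inputs occur → does not occur.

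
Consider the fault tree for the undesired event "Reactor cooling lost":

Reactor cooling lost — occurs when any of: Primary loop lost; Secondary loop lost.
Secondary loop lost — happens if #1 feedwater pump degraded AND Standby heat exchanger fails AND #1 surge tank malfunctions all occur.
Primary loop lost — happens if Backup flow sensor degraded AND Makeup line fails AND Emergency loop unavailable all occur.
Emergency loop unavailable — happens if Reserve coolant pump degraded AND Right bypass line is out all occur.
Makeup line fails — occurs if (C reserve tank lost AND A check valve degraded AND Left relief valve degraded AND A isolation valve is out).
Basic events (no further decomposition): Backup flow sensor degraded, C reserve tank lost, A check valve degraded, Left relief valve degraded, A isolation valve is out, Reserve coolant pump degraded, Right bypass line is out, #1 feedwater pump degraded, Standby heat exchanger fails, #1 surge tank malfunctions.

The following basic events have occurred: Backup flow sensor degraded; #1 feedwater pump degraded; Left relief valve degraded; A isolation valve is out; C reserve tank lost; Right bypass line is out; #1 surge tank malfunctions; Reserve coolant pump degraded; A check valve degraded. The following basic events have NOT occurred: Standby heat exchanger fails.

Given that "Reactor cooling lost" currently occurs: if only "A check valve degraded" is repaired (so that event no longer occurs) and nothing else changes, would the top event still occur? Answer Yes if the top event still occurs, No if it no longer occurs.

No

Counterfactual: set "A check valve degraded" to not occurred.
Makeup line fails [AND]: C reserve tank lost=occurs, A check valve degraded=not, Left relief valve degraded=occurs, A isolation valve is out=occurs → not all inputs occur → does not occur.
Emergency loop unavailable [AND]: Reserve coolant pump degraded=occurs, Right bypass line is out=occurs → all inputs occur → occurs.
Primary loop lost [AND]: Backup flow sensor degraded=occurs, Makeup line fails=not, Emergency loop unavailable=occurs → not all inputs occur → does not occur.
Secondary loop lost [AND]: #1 feedwater pump degraded=occurs, Standby heat exchanger fails=not, #1 surge tank malfunctions=occurs → not all inputs occur → does not occur.
Reactor cooling lost [OR]: Primary loop lost=not, Secondary loop lost=not → no input occurs → does not occur.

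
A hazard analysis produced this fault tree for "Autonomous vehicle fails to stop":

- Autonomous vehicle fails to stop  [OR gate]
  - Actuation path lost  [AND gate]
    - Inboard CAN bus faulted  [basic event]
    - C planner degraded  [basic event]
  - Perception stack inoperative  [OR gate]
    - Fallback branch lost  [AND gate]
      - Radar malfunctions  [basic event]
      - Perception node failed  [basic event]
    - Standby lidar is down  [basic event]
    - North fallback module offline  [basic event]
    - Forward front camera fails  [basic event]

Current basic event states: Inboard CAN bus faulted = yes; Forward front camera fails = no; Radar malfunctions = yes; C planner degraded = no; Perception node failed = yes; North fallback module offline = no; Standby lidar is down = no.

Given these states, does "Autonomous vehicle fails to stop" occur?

Yes

Actuation path lost [AND]: Inboard CAN bus faulted=occurs, C planner degraded=not → not all inputs occur → does not occur.
Fallback branch lost [AND]: Radar malfunctions=occurs, Perception node failed=occurs → all inputs occur → occurs.
Perception stack inoperative [OR]: Fallback branch lost=occurs, Standby lidar is down=not, North fallback module offline=not, Forward front camera fails=not → at least one input occurs → occurs.
Autonomous vehicle fails to stop [OR]: Actuation path lost=not, Perception stack inoperative=occurs → at least one input occurs → occurs.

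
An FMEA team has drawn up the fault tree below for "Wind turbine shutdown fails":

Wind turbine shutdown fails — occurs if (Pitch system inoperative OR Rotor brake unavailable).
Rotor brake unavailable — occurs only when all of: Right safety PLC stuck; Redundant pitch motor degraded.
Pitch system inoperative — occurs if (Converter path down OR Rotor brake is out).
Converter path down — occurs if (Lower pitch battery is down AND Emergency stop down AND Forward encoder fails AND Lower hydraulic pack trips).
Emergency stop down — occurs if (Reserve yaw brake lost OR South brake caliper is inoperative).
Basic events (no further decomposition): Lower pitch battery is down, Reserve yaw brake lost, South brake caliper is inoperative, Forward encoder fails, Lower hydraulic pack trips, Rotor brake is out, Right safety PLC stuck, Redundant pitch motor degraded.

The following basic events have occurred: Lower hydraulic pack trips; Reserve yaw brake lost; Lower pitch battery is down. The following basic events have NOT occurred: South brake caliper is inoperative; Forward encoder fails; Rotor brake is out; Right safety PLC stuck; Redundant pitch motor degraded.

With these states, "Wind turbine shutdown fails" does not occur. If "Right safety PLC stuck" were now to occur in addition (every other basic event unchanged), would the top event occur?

Counterfactual: set "Right safety PLC stuck" to occurred.
Emergency stop down [OR]: Reserve yaw brake lost=occurs, South brake caliper is inoperative=not → at least one input occurs → occurs.
Converter path down [AND]: Lower pitch battery is down=occurs, Emergency stop down=occurs, Forward encoder fails=not, Lower hydraulic pack trips=occurs → not all inputs occur → does not occur.
Pitch system inoperative [OR]: Converter path down=not, Rotor brake is out=not → no input occurs → does not occur.
Rotor brake unavailable [AND]: Right safety PLC stuck=occurs, Redundant pitch motor degraded=not → not all inputs occur → does not occur.
Wind turbine shutdown fails [OR]: Pitch system inoperative=not, Rotor brake unavailable=not → no input occurs → does not occur.

No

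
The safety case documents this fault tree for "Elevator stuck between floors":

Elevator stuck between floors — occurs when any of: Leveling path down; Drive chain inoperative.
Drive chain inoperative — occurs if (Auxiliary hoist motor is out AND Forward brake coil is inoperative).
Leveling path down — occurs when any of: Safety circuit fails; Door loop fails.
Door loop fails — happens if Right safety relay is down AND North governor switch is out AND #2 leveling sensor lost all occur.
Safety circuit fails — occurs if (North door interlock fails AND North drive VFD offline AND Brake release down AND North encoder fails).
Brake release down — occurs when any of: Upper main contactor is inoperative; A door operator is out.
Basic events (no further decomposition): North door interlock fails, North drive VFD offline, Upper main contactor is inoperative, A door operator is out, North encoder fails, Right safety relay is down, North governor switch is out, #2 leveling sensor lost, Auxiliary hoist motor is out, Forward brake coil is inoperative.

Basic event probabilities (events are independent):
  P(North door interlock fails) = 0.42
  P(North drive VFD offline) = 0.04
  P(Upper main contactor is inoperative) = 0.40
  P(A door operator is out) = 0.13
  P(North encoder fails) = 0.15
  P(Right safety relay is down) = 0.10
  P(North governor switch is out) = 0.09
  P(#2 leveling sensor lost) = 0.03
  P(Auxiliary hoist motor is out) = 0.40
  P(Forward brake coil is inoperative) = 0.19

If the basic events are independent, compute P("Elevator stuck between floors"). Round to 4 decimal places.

P(Brake release down) [OR] = 1 − (1−0.40) × (1−0.13) = 0.478000
P(Safety circuit fails) [AND] = 0.42 × 0.04 × 0.478000 × 0.15 = 0.001205
P(Door loop fails) [AND] = 0.10 × 0.09 × 0.03 = 0.000270
P(Leveling path down) [OR] = 1 − (1−0.001205) × (1−0.000270) = 0.001475
P(Drive chain inoperative) [AND] = 0.40 × 0.19 = 0.076000
P(Elevator stuck between floors) [OR] = 1 − (1−0.001475) × (1−0.076000) = 0.077363
Rounded to 4 decimal places: P(Elevator stuck between floors) ≈ 0.0774.

0.0774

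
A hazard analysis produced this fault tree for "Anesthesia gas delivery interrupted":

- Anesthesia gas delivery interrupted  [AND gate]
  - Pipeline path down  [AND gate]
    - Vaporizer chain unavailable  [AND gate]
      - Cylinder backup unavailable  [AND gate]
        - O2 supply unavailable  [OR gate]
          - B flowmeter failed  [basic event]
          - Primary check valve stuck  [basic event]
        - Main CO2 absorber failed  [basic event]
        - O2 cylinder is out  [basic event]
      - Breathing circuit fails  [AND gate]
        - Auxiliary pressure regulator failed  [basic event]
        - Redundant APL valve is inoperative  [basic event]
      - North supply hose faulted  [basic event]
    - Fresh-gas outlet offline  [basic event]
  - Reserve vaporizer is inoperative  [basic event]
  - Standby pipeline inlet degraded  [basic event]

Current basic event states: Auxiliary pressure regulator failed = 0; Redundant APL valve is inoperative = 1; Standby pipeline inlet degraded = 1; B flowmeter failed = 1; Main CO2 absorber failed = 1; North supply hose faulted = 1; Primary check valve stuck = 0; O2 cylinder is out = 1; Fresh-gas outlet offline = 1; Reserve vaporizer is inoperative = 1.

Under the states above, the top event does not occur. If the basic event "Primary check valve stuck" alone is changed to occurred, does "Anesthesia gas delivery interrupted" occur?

Counterfactual: set "Primary check valve stuck" to occurred.
O2 supply unavailable [OR]: B flowmeter failed=occurs, Primary check valve stuck=occurs → at least one input occurs → occurs.
Cylinder backup unavailable [AND]: O2 supply unavailable=occurs, Main CO2 absorber failed=occurs, O2 cylinder is out=occurs → all inputs occur → occurs.
Breathing circuit fails [AND]: Auxiliary pressure regulator failed=not, Redundant APL valve is inoperative=occurs → not all inputs occur → does not occur.
Vaporizer chain unavailable [AND]: Cylinder backup unavailable=occurs, Breathing circuit fails=not, North supply hose faulted=occurs → not all inputs occur → does not occur.
Pipeline path down [AND]: Vaporizer chain unavailable=not, Fresh-gas outlet offline=occurs → not all inputs occur → does not occur.
Anesthesia gas delivery interrupted [AND]: Pipeline path down=not, Reserve vaporizer is inoperative=occurs, Standby pipeline inlet degraded=occurs → not all inputs occur → does not occur.

No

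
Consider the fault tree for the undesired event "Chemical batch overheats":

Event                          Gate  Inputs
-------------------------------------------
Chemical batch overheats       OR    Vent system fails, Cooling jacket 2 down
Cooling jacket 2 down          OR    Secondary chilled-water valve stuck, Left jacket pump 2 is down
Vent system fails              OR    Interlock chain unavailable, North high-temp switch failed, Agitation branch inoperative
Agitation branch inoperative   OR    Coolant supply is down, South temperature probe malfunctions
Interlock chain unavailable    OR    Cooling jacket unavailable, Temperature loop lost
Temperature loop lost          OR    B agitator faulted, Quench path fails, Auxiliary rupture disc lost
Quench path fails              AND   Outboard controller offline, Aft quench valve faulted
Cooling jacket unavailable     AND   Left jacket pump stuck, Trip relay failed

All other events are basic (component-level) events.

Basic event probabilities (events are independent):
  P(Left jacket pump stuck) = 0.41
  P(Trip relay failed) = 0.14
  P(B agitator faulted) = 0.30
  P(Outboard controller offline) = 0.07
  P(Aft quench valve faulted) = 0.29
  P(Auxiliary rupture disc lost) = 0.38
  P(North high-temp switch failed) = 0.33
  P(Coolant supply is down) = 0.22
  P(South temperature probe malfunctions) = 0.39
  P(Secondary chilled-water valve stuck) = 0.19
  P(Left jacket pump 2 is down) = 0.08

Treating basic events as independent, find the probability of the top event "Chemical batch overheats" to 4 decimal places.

P(Cooling jacket unavailable) [AND] = 0.41 × 0.14 = 0.057400
P(Quench path fails) [AND] = 0.07 × 0.29 = 0.020300
P(Temperature loop lost) [OR] = 1 − (1−0.30) × (1−0.020300) × (1−0.38) = 0.574810
P(Interlock chain unavailable) [OR] = 1 − (1−0.057400) × (1−0.574810) = 0.599216
P(Agitation branch inoperative) [OR] = 1 − (1−0.22) × (1−0.39) = 0.524200
P(Vent system fails) [OR] = 1 − (1−0.599216) × (1−0.33) × (1−0.524200) = 0.872236
P(Cooling jacket 2 down) [OR] = 1 − (1−0.19) × (1−0.08) = 0.254800
P(Chemical batch overheats) [OR] = 1 − (1−0.872236) × (1−0.254800) = 0.904790
Rounded to 4 decimal places: P(Chemical batch overheats) ≈ 0.9048.

0.9048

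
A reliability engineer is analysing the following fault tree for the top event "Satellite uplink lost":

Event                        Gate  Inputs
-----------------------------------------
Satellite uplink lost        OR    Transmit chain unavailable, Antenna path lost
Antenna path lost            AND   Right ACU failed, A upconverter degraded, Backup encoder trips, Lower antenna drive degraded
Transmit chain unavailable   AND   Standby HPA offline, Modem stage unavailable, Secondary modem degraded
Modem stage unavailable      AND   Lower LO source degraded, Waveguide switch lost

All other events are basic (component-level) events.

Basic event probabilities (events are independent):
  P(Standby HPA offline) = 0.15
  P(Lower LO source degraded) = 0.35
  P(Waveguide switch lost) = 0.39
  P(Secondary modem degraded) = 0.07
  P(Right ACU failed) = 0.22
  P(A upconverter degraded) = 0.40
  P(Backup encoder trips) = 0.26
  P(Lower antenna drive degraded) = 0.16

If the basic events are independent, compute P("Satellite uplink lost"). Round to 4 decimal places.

0.0051

P(Modem stage unavailable) [AND] = 0.35 × 0.39 = 0.136500
P(Transmit chain unavailable) [AND] = 0.15 × 0.136500 × 0.07 = 0.001433
P(Antenna path lost) [AND] = 0.22 × 0.40 × 0.26 × 0.16 = 0.003661
P(Satellite uplink lost) [OR] = 1 − (1−0.001433) × (1−0.003661) = 0.005089
Rounded to 4 decimal places: P(Satellite uplink lost) ≈ 0.0051.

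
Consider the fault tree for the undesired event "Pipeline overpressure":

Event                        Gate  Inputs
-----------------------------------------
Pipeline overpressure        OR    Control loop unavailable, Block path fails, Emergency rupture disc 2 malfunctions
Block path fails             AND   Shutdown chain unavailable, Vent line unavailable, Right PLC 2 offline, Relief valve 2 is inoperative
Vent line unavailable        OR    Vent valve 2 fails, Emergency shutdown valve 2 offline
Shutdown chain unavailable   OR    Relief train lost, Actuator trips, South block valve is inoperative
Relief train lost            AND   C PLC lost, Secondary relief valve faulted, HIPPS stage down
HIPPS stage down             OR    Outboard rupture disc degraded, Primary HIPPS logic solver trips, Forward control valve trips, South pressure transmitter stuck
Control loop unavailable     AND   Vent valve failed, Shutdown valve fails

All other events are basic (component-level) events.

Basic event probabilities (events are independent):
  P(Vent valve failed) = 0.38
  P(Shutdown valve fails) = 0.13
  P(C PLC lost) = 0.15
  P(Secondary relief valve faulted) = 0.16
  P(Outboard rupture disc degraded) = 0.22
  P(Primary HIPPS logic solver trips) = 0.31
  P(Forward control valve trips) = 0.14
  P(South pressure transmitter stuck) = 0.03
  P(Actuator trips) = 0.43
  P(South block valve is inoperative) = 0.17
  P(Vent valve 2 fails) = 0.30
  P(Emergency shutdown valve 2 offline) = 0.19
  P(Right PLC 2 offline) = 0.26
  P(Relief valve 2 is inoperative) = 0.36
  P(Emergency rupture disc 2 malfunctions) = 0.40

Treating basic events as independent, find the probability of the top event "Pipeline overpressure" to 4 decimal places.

0.4420

P(Control loop unavailable) [AND] = 0.38 × 0.13 = 0.049400
P(HIPPS stage down) [OR] = 1 − (1−0.22) × (1−0.31) × (1−0.14) × (1−0.03) = 0.551034
P(Relief train lost) [AND] = 0.15 × 0.16 × 0.551034 = 0.013225
P(Shutdown chain unavailable) [OR] = 1 − (1−0.013225) × (1−0.43) × (1−0.17) = 0.533157
P(Vent line unavailable) [OR] = 1 − (1−0.30) × (1−0.19) = 0.433000
P(Block path fails) [AND] = 0.533157 × 0.433000 × 0.26 × 0.36 = 0.021608
P(Pipeline overpressure) [OR] = 1 − (1−0.049400) × (1−0.021608) × (1−0.40) = 0.441964
Rounded to 4 decimal places: P(Pipeline overpressure) ≈ 0.4420.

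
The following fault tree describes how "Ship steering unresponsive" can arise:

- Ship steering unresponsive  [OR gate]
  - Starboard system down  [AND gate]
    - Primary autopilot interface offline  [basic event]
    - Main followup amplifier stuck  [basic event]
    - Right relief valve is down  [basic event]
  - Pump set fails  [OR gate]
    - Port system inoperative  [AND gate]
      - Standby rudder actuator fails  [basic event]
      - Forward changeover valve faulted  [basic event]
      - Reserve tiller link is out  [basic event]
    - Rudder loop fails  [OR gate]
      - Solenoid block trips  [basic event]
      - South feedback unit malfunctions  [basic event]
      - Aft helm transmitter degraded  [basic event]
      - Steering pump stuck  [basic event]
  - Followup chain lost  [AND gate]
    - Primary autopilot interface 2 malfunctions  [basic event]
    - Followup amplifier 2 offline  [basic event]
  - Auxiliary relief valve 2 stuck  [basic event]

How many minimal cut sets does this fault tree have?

8

Starboard system down [AND]: one cut set from each child combined → 1 × 1 × 1 = 1 cut set(s).
Port system inoperative [AND]: one cut set from each child combined → 1 × 1 × 1 = 1 cut set(s).
Rudder loop fails [OR]: union of children's cut sets → 4 cut set(s).
Pump set fails [OR]: union of children's cut sets → 5 cut set(s).
Followup chain lost [AND]: one cut set from each child combined → 1 × 1 = 1 cut set(s).
Ship steering unresponsive [OR]: union of children's cut sets → 8 cut set(s).
Minimal cut sets: {Main followup amplifier stuck, Primary autopilot interface offline, Right relief valve is down}; {Forward changeover valve faulted, Reserve tiller link is out, Standby rudder actuator fails}; {Solenoid block trips}; {South feedback unit malfunctions}; {Aft helm transmitter degraded}; {Steering pump stuck}; {Followup amplifier 2 offline, Primary autopilot interface 2 malfunctions}; {Auxiliary relief valve 2 stuck}.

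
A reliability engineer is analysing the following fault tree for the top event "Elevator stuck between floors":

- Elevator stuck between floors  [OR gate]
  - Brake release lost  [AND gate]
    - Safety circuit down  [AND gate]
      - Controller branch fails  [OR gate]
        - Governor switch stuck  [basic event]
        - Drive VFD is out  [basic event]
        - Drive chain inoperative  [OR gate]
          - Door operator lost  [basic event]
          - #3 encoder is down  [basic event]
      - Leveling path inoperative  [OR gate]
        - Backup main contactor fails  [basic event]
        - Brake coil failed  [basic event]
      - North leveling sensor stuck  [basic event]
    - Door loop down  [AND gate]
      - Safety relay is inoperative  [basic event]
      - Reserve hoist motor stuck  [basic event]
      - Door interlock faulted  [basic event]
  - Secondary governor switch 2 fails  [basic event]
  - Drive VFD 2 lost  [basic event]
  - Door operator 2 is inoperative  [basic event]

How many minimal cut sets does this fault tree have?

11

Drive chain inoperative [OR]: union of children's cut sets → 2 cut set(s).
Controller branch fails [OR]: union of children's cut sets → 4 cut set(s).
Leveling path inoperative [OR]: union of children's cut sets → 2 cut set(s).
Safety circuit down [AND]: one cut set from each child combined → 4 × 2 × 1 = 8 cut set(s).
Door loop down [AND]: one cut set from each child combined → 1 × 1 × 1 = 1 cut set(s).
Brake release lost [AND]: one cut set from each child combined → 8 × 1 = 8 cut set(s).
Elevator stuck between floors [OR]: union of children's cut sets → 11 cut set(s).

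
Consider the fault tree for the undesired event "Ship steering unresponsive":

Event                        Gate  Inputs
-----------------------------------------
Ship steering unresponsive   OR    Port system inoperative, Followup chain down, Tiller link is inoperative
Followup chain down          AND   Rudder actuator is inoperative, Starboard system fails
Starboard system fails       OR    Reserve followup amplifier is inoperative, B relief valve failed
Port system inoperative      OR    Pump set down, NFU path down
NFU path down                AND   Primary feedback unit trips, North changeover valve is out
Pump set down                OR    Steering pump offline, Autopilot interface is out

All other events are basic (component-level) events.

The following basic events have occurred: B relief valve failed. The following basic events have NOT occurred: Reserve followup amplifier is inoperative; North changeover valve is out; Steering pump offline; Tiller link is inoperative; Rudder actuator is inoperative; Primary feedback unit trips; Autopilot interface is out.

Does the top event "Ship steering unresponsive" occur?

No

Pump set down [OR]: Steering pump offline=not, Autopilot interface is out=not → no input occurs → does not occur.
NFU path down [AND]: Primary feedback unit trips=not, North changeover valve is out=not → not all inputs occur → does not occur.
Port system inoperative [OR]: Pump set down=not, NFU path down=not → no input occurs → does not occur.
Starboard system fails [OR]: Reserve followup amplifier is inoperative=not, B relief valve failed=occurs → at least one input occurs → occurs.
Followup chain down [AND]: Rudder actuator is inoperative=not, Starboard system fails=occurs → not all inputs occur → does not occur.
Ship steering unresponsive [OR]: Port system inoperative=not, Followup chain down=not, Tiller link is inoperative=not → no input occurs → does not occur.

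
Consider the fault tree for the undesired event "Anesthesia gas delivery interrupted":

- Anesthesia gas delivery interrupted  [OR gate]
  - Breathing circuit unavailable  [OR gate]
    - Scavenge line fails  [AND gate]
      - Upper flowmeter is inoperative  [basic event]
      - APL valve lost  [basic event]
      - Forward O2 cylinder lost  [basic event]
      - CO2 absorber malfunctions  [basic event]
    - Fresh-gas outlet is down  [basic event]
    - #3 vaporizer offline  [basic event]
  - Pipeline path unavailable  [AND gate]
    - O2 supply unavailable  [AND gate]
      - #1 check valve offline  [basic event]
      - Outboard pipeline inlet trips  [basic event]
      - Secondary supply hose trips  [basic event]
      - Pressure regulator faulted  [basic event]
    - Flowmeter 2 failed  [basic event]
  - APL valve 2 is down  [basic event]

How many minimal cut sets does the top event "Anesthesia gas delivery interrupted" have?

5

Scavenge line fails [AND]: one cut set from each child combined → 1 × 1 × 1 × 1 = 1 cut set(s).
Breathing circuit unavailable [OR]: union of children's cut sets → 3 cut set(s).
O2 supply unavailable [AND]: one cut set from each child combined → 1 × 1 × 1 × 1 = 1 cut set(s).
Pipeline path unavailable [AND]: one cut set from each child combined → 1 × 1 = 1 cut set(s).
Anesthesia gas delivery interrupted [OR]: union of children's cut sets → 5 cut set(s).
Minimal cut sets: {APL valve lost, CO2 absorber malfunctions, Forward O2 cylinder lost, Upper flowmeter is inoperative}; {Fresh-gas outlet is down}; {#3 vaporizer offline}; {#1 check valve offline, Flowmeter 2 failed, Outboard pipeline inlet trips, Pressure regulator faulted, Secondary supply hose trips}; {APL valve 2 is down}.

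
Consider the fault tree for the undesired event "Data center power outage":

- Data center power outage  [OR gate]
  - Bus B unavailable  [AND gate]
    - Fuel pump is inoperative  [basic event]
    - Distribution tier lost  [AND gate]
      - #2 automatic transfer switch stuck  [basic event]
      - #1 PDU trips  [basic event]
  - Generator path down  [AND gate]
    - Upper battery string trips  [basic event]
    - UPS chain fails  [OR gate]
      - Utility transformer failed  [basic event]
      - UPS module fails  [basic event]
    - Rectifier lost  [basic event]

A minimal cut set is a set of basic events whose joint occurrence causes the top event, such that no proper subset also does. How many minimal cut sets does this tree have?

3

Distribution tier lost [AND]: one cut set from each child combined → 1 × 1 = 1 cut set(s).
Bus B unavailable [AND]: one cut set from each child combined → 1 × 1 = 1 cut set(s).
UPS chain fails [OR]: union of children's cut sets → 2 cut set(s).
Generator path down [AND]: one cut set from each child combined → 1 × 2 × 1 = 2 cut set(s).
Data center power outage [OR]: union of children's cut sets → 3 cut set(s).
Minimal cut sets: {#1 PDU trips, #2 automatic transfer switch stuck, Fuel pump is inoperative}; {Rectifier lost, Upper battery string trips, Utility transformer failed}; {Rectifier lost, UPS module fails, Upper battery string trips}.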